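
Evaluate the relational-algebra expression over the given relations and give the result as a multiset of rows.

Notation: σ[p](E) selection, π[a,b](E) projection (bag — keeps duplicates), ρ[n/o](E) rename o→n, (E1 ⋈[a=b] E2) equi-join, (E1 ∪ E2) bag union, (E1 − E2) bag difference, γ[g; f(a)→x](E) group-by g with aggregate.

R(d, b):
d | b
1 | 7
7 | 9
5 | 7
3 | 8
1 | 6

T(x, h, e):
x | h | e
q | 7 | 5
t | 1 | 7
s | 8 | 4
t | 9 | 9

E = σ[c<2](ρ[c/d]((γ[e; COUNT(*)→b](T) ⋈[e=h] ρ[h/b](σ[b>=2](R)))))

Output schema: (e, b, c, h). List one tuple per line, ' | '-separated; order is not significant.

Row counts bottom-up:
  T → 4
  γ[e; COUNT(*)→b](T) → 4
  R → 5
  σ[b>=2](R) → 5
  ρ[h/b](σ[b>=2](R)) → 5
  (γ[e; COUNT(*)→b](T) ⋈[e=h] ρ[h/b](σ[b>=2](R))) → 3
  ρ[c/d]((γ[e; COUNT(*)→b](T) ⋈[e=h] ρ[h/b](σ[b>=2](R)))) → 3
  σ[c<2](ρ[c/d]((γ[e; COUNT(*)→b](T) ⋈[e=h] ρ[h/b](σ[b>=2](R))))) → 1

== RESULT ==
e | b | c | h
7 | 1 | 1 | 7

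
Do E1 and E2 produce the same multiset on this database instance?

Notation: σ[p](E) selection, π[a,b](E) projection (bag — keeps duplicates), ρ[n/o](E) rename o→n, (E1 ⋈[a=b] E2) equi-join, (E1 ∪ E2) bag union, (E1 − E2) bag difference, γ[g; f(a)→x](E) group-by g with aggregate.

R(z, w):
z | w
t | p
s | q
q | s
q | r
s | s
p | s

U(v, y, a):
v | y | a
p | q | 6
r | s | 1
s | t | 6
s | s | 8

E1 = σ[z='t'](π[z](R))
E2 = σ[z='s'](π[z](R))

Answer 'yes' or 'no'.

E1 subexpression sizes:
  R → 6
  π[z](R) → 6
  σ[z='t'](π[z](R)) → 1
E2 subexpression sizes:
  R → 6
  π[z](R) → 6
  σ[z='s'](π[z](R)) → 2

E1 result:
z
t
E2 result:
z
s
s
Witness: ('t',) appears 1× in E1 but 0× in E2.

no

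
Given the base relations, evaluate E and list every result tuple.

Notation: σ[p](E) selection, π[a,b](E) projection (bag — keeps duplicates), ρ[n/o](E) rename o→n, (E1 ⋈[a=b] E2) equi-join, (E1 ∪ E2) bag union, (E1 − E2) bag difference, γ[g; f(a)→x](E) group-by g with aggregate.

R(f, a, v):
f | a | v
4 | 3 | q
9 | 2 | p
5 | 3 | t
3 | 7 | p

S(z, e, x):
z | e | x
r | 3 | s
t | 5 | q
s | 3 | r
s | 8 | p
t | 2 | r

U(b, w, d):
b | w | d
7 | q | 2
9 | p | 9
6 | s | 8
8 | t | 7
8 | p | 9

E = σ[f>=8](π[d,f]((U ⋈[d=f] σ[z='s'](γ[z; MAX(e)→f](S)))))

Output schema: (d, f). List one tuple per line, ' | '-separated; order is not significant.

Row counts bottom-up:
  U → 5
  S → 5
  γ[z; MAX(e)→f](S) → 3
  σ[z='s'](γ[z; MAX(e)→f](S)) → 1
  (U ⋈[d=f] σ[z='s'](γ[z; MAX(e)→f](S))) → 1
  π[d,f]((U ⋈[d=f] σ[z='s'](γ[z; MAX(e)→f](S)))) → 1
  σ[f>=8](π[d,f]((U ⋈[d=f] σ[z='s'](γ[z; MAX(e)→f](S))))) → 1

== RESULT ==
d | f
8 | 8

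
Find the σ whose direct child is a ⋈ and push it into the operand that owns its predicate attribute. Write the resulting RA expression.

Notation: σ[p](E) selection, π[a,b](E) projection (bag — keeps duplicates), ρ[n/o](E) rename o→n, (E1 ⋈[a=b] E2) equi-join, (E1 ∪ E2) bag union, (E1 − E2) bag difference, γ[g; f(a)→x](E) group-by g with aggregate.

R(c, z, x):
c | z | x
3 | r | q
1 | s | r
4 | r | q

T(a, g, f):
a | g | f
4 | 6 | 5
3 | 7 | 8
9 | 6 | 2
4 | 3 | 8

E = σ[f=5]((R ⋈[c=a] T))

σ filters on f, owned by the right side.
E' = (R ⋈[c=a] σ[f=5](T))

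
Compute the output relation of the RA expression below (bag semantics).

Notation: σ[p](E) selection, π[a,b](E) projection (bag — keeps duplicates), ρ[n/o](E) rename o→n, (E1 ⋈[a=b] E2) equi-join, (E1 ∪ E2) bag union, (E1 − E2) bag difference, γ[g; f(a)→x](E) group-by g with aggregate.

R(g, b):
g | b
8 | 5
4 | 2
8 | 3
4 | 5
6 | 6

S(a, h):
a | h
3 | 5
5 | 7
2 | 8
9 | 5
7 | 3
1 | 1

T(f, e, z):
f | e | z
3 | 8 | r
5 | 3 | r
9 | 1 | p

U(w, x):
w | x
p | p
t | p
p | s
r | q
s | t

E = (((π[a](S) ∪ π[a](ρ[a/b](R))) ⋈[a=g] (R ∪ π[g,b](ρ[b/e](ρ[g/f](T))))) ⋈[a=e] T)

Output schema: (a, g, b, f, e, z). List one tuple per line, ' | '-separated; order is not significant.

Row counts bottom-up:
  S → 6
  π[a](S) → 6
  R → 5
  ρ[a/b](R) → 5
  π[a](ρ[a/b](R)) → 5
  (π[a](S) ∪ π[a](ρ[a/b](R))) → 11
  R → 5
  T → 3
  ρ[g/f](T) → 3
  ρ[b/e](ρ[g/f](T)) → 3
  π[g,b](ρ[b/e](ρ[g/f](T))) → 3
  (R ∪ π[g,b](ρ[b/e](ρ[g/f](T)))) → 8
  ((π[a](S) ∪ π[a](ρ[a/b](R))) ⋈[a=g] (R ∪ π[g,b](ρ[b/e](ρ[g/f](T))))) → 7
  T → 3
  (((π[a](S) ∪ π[a](ρ[a/b](R))) ⋈[a=g] (R ∪ π[g,b](ρ[b/e](ρ[g/f](T))))) ⋈[a=e] T) → 2

== RESULT ==
a | g | b | f | e | z
3 | 3 | 8 | 5 | 3 | r
3 | 3 | 8 | 5 | 3 | r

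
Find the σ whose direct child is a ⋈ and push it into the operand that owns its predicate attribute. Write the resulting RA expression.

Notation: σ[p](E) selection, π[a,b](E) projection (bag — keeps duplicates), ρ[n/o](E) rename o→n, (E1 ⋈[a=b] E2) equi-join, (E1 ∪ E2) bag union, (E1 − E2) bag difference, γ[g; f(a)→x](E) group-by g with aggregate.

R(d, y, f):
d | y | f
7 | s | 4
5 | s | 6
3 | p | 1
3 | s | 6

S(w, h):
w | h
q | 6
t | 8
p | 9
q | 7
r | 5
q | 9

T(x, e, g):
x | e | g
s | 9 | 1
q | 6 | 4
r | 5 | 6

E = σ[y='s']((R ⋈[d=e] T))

σ filters on y, owned by the left side.
E' = (σ[y='s'](R) ⋈[d=e] T)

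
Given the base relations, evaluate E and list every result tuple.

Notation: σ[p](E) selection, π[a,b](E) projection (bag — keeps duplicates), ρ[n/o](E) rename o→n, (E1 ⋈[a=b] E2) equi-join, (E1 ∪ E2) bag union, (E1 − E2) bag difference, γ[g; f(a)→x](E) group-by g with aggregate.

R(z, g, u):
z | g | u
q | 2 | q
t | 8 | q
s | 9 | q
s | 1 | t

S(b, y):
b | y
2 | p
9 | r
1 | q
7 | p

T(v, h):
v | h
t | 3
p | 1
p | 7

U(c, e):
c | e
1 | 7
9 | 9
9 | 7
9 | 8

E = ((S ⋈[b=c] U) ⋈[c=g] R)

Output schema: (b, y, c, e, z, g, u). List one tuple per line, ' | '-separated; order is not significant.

Row counts bottom-up:
  S → 4
  U → 4
  (S ⋈[b=c] U) → 4
  R → 4
  ((S ⋈[b=c] U) ⋈[c=g] R) → 4

== RESULT ==
b | y | c | e | z | g | u
1 | q | 1 | 7 | s | 1 | t
9 | r | 9 | 7 | s | 9 | q
9 | r | 9 | 8 | s | 9 | q
9 | r | 9 | 9 | s | 9 | q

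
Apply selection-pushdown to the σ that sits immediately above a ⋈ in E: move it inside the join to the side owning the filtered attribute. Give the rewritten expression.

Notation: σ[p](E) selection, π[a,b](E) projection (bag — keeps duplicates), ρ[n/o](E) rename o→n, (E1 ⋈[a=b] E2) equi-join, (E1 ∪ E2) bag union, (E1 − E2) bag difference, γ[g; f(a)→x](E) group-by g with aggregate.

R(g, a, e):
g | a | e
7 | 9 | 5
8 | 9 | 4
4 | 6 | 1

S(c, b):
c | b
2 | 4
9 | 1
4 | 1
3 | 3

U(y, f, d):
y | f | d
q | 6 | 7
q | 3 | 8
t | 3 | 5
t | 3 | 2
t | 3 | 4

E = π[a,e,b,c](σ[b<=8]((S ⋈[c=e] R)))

σ filters on b, owned by the left side.
E' = π[a,e,b,c]((σ[b<=8](S) ⋈[c=e] R))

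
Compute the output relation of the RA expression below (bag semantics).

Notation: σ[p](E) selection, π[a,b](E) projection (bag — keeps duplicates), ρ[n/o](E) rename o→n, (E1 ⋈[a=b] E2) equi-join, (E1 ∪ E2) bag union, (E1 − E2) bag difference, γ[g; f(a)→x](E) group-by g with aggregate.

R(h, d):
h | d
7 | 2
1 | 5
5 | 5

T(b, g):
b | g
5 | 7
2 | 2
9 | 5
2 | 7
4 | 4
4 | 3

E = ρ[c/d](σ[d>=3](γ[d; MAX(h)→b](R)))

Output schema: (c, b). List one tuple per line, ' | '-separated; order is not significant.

Stepwise |·|:
  R → 3
  γ[d; MAX(h)→b](R) → 2
  σ[d>=3](γ[d; MAX(h)→b](R)) → 1
  ρ[c/d](σ[d>=3](γ[d; MAX(h)→b](R))) → 1

== RESULT ==
c | b
5 | 5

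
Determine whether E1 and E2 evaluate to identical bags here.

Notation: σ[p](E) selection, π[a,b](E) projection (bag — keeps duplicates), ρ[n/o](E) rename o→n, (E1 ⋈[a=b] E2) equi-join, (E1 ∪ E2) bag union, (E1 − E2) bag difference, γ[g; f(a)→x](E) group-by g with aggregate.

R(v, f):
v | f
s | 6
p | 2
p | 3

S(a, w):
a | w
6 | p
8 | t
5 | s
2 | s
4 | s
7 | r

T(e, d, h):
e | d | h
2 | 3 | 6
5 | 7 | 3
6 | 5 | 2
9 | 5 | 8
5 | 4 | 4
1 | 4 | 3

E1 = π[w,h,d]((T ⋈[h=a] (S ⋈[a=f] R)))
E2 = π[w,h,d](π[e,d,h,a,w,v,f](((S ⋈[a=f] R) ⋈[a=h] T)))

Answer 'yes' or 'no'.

E1 per-node cardinality:
  T → 6
  S → 6
  R → 3
  (S ⋈[a=f] R) → 2
  (T ⋈[h=a] (S ⋈[a=f] R)) → 2
  π[w,h,d]((T ⋈[h=a] (S ⋈[a=f] R))) → 2
E2 per-node cardinality:
  S → 6
  R → 3
  (S ⋈[a=f] R) → 2
  T → 6
  ((S ⋈[a=f] R) ⋈[a=h] T) → 2
  π[e,d,h,a,w,v,f](((S ⋈[a=f] R) ⋈[a=h] T)) → 2
  π[w,h,d](π[e,d,h,a,w,v,f](((S ⋈[a=f] R) ⋈[a=h] T))) → 2

E1 and E2 produce the same multiset:
w | h | d
p | 6 | 3
s | 2 | 5

yes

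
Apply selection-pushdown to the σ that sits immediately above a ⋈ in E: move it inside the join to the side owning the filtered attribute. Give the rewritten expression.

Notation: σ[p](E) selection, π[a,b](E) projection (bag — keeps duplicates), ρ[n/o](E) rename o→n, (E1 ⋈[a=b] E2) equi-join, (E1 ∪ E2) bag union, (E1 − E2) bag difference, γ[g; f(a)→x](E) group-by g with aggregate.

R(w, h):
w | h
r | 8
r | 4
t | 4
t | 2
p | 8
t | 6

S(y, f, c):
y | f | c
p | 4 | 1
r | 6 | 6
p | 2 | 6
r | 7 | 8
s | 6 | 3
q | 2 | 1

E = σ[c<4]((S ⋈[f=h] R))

σ filters on c, owned by the left side.
E' = (σ[c<4](S) ⋈[f=h] R)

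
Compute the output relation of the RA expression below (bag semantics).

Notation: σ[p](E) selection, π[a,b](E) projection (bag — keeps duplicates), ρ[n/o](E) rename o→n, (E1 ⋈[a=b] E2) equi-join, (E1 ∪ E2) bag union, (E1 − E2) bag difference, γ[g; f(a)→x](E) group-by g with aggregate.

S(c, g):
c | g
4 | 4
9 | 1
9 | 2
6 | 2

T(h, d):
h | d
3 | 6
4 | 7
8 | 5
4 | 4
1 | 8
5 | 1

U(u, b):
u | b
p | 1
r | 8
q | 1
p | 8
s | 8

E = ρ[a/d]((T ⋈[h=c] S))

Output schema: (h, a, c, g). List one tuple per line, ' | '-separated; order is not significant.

Row counts bottom-up:
  T → 6
  S → 4
  (T ⋈[h=c] S) → 2
  ρ[a/d]((T ⋈[h=c] S)) → 2

== RESULT ==
h | a | c | g
4 | 4 | 4 | 4
4 | 7 | 4 | 4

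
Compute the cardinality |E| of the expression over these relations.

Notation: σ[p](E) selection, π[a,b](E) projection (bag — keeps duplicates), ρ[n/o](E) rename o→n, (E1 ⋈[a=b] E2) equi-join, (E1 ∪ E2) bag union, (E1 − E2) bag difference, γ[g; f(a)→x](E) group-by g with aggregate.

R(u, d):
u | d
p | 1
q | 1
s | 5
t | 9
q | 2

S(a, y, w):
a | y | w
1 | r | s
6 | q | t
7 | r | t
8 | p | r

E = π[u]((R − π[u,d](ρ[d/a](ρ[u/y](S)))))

Stepwise |·|:
  R → 5
  S → 4
  ρ[u/y](S) → 4
  ρ[d/a](ρ[u/y](S)) → 4
  π[u,d](ρ[d/a](ρ[u/y](S))) → 4
  (R − π[u,d](ρ[d/a](ρ[u/y](S)))) → 5
  π[u]((R − π[u,d](ρ[d/a](ρ[u/y](S))))) → 5

|E| = 5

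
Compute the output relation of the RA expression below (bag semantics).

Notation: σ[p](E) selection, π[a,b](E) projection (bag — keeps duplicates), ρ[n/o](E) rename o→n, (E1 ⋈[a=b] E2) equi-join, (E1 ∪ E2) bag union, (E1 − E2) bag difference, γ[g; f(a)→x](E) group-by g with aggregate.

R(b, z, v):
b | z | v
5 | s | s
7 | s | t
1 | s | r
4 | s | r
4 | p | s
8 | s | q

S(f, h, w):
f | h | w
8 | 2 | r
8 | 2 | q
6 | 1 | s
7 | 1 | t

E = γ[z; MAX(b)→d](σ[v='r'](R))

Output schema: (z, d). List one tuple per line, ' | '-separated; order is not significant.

Subexpression sizes:
  R → 6
  σ[v='r'](R) → 2
  γ[z; MAX(b)→d](σ[v='r'](R)) → 1

== RESULT ==
z | d
s | 4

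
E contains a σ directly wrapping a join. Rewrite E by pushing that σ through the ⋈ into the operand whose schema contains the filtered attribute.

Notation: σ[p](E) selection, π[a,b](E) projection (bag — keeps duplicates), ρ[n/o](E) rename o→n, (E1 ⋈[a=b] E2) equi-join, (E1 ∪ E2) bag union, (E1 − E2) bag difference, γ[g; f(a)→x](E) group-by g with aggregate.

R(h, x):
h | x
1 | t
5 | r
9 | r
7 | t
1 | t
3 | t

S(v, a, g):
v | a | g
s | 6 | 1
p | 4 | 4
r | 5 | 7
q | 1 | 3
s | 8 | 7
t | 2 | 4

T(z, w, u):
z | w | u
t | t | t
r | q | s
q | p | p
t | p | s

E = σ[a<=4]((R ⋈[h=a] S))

σ filters on a, owned by the right side.
E' = (R ⋈[h=a] σ[a<=4](S))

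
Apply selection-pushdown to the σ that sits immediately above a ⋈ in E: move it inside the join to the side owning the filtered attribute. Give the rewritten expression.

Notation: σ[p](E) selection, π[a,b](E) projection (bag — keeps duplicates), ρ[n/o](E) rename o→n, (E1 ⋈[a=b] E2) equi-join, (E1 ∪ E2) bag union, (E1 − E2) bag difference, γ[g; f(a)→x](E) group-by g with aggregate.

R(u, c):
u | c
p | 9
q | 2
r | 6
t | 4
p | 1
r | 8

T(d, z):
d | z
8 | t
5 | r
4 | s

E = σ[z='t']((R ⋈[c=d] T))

σ filters on z, owned by the right side.
E' = (R ⋈[c=d] σ[z='t'](T))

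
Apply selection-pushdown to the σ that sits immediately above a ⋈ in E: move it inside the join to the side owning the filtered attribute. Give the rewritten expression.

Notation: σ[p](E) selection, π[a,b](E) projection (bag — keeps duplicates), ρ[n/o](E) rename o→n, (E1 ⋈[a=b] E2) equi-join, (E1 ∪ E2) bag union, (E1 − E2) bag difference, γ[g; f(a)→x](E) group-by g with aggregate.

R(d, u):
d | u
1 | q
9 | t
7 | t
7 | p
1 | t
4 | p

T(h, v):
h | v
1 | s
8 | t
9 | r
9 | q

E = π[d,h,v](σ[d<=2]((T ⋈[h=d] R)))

σ filters on d, owned by the right side.
E' = π[d,h,v]((T ⋈[h=d] σ[d<=2](R)))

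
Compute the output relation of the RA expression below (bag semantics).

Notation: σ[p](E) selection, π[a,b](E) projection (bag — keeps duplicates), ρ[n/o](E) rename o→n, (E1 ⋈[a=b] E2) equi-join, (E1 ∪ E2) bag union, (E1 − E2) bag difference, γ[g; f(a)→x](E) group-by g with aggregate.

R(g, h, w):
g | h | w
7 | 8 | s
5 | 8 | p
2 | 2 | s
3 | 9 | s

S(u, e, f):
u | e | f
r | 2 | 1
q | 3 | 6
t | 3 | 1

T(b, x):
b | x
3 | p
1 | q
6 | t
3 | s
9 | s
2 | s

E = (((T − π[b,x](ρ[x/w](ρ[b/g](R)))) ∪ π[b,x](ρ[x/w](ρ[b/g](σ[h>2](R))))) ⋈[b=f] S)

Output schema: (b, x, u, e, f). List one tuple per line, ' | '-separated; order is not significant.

Stepwise |·|:
  T → 6
  R → 4
  ρ[b/g](R) → 4
  ρ[x/w](ρ[b/g](R)) → 4
  π[b,x](ρ[x/w](ρ[b/g](R))) → 4
  (T − π[b,x](ρ[x/w](ρ[b/g](R)))) → 4
  R → 4
  σ[h>2](R) → 3
  ρ[b/g](σ[h>2](R)) → 3
  ρ[x/w](ρ[b/g](σ[h>2](R))) → 3
  π[b,x](ρ[x/w](ρ[b/g](σ[h>2](R)))) → 3
  ((T − π[b,x](ρ[x/w](ρ[b/g](R)))) ∪ π[b,x](ρ[x/w](ρ[b/g](σ[h>2](R))))) → 7
  S → 3
  (((T − π[b,x](ρ[x/w](ρ[b/g](R)))) ∪ π[b,x](ρ[x/w](ρ[b/g](σ[h>2](R))))) ⋈[b=f] S) → 3

== RESULT ==
b | x | u | e | f
1 | q | r | 2 | 1
1 | q | t | 3 | 1
6 | t | q | 3 | 6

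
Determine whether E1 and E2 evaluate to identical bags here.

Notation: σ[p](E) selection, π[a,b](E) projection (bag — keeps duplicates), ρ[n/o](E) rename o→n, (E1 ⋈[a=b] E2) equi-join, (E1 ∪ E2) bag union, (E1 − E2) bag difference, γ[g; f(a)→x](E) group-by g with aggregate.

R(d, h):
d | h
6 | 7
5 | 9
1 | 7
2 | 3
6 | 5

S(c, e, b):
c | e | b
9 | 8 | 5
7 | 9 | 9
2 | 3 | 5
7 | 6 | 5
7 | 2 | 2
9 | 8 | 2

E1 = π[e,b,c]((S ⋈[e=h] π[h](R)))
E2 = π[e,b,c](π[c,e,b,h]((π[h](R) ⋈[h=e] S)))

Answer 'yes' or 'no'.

E1 row counts bottom-up:
  S → 6
  R → 5
  π[h](R) → 5
  (S ⋈[e=h] π[h](R)) → 2
  π[e,b,c]((S ⋈[e=h] π[h](R))) → 2
E2 row counts bottom-up:
  R → 5
  π[h](R) → 5
  S → 6
  (π[h](R) ⋈[h=e] S) → 2
  π[c,e,b,h]((π[h](R) ⋈[h=e] S)) → 2
  π[e,b,c](π[c,e,b,h]((π[h](R) ⋈[h=e] S))) → 2

E1 and E2 produce the same multiset:
e | b | c
3 | 5 | 2
9 | 9 | 7

yes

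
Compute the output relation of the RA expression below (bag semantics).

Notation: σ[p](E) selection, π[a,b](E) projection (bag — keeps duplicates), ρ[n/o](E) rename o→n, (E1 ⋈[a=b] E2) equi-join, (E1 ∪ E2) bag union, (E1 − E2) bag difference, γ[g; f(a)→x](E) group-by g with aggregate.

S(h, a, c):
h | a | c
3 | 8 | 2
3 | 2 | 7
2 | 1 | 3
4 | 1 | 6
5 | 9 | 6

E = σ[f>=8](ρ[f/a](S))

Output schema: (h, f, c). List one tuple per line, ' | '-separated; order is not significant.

Subexpression sizes:
  S → 5
  ρ[f/a](S) → 5
  σ[f>=8](ρ[f/a](S)) → 2

== RESULT ==
h | f | c
3 | 8 | 2
5 | 9 | 6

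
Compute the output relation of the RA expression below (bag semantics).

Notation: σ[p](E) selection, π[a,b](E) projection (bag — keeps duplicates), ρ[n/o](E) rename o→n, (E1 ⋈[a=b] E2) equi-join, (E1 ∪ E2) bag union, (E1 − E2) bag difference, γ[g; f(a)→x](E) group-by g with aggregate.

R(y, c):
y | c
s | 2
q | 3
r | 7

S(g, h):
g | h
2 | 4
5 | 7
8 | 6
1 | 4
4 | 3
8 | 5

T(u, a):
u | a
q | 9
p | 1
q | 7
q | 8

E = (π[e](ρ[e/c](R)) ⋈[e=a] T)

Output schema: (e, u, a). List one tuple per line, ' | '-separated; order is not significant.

Per-node cardinality:
  R → 3
  ρ[e/c](R) → 3
  π[e](ρ[e/c](R)) → 3
  T → 4
  (π[e](ρ[e/c](R)) ⋈[e=a] T) → 1

== RESULT ==
e | u | a
7 | q | 7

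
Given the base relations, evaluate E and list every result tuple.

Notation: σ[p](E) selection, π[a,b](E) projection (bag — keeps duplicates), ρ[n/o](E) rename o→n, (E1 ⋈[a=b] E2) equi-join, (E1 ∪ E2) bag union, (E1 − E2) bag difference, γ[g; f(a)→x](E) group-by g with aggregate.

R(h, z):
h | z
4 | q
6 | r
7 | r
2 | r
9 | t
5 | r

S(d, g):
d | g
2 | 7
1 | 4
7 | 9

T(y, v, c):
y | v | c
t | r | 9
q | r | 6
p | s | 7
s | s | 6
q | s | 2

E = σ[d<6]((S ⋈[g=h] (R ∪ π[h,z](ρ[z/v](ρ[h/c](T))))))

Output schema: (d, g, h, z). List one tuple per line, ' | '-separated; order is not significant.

Row counts bottom-up:
  S → 3
  R → 6
  T → 5
  ρ[h/c](T) → 5
  ρ[z/v](ρ[h/c](T)) → 5
  π[h,z](ρ[z/v](ρ[h/c](T))) → 5
  (R ∪ π[h,z](ρ[z/v](ρ[h/c](T)))) → 11
  (S ⋈[g=h] (R ∪ π[h,z](ρ[z/v](ρ[h/c](T))))) → 5
  σ[d<6]((S ⋈[g=h] (R ∪ π[h,z](ρ[z/v](ρ[h/c](T)))))) → 3

== RESULT ==
d | g | h | z
1 | 4 | 4 | q
2 | 7 | 7 | r
2 | 7 | 7 | s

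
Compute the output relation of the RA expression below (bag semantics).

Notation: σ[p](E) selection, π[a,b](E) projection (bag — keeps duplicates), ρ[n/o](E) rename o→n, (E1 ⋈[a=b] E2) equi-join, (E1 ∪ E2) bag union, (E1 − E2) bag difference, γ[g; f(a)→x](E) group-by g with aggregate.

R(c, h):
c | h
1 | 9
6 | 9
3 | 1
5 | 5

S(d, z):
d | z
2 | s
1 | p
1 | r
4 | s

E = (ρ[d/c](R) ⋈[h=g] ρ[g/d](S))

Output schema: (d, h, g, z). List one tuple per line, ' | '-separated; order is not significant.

Per-node cardinality:
  R → 4
  ρ[d/c](R) → 4
  S → 4
  ρ[g/d](S) → 4
  (ρ[d/c](R) ⋈[h=g] ρ[g/d](S)) → 2

== RESULT ==
d | h | g | z
3 | 1 | 1 | p
3 | 1 | 1 | r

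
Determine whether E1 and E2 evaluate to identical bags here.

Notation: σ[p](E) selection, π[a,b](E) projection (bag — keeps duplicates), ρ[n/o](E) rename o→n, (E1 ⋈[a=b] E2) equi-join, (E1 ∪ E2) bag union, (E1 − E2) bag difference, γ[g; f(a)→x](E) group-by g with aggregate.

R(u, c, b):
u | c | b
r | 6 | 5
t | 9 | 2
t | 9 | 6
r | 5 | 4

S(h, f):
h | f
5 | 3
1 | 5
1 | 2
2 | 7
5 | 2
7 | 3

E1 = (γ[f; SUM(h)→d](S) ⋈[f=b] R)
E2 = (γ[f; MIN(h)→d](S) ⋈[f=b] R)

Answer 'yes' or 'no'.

E1 row counts bottom-up:
  S → 6
  γ[f; SUM(h)→d](S) → 4
  R → 4
  (γ[f; SUM(h)→d](S) ⋈[f=b] R) → 2
E2 row counts bottom-up:
  S → 6
  γ[f; MIN(h)→d](S) → 4
  R → 4
  (γ[f; MIN(h)→d](S) ⋈[f=b] R) → 2

E1 result:
f | d | u | c | b
2 | 6 | t | 9 | 2
5 | 1 | r | 6 | 5
E2 result:
f | d | u | c | b
2 | 1 | t | 9 | 2
5 | 1 | r | 6 | 5
Witness: (2, 1, 't', 9, 2) appears 0× in E1 but 1× in E2.

no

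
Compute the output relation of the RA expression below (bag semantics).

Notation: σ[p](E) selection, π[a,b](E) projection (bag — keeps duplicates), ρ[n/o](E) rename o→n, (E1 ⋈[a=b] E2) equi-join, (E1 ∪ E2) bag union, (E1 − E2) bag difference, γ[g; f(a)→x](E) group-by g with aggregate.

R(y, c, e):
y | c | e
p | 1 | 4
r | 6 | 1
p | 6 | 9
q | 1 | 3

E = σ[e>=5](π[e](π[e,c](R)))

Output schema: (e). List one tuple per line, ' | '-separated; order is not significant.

Per-node cardinality:
  R → 4
  π[e,c](R) → 4
  π[e](π[e,c](R)) → 4
  σ[e>=5](π[e](π[e,c](R))) → 1

== RESULT ==
e
9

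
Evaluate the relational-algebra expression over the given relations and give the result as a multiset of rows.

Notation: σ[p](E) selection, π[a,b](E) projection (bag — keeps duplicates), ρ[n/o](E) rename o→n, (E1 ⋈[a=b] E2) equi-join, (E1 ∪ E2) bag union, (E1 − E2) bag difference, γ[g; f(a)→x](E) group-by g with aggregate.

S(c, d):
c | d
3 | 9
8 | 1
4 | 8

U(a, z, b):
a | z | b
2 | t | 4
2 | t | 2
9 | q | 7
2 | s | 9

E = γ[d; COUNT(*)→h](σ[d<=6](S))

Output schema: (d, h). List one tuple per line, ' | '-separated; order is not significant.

Per-node cardinality:
  S → 3
  σ[d<=6](S) → 1
  γ[d; COUNT(*)→h](σ[d<=6](S)) → 1

== RESULT ==
d | h
1 | 1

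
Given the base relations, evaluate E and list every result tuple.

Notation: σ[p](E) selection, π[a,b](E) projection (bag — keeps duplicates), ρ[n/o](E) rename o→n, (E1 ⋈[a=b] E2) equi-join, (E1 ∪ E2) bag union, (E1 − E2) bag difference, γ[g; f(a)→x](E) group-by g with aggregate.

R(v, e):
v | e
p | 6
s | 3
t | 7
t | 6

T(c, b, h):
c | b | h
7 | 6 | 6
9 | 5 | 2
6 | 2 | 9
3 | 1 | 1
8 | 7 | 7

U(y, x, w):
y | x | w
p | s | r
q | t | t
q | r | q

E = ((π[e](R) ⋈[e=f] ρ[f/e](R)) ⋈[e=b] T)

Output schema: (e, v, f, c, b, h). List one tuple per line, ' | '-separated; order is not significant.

Stepwise |·|:
  R → 4
  π[e](R) → 4
  R → 4
  ρ[f/e](R) → 4
  (π[e](R) ⋈[e=f] ρ[f/e](R)) → 6
  T → 5
  ((π[e](R) ⋈[e=f] ρ[f/e](R)) ⋈[e=b] T) → 5

== RESULT ==
e | v | f | c | b | h
6 | p | 6 | 7 | 6 | 6
6 | p | 6 | 7 | 6 | 6
6 | t | 6 | 7 | 6 | 6
6 | t | 6 | 7 | 6 | 6
7 | t | 7 | 8 | 7 | 7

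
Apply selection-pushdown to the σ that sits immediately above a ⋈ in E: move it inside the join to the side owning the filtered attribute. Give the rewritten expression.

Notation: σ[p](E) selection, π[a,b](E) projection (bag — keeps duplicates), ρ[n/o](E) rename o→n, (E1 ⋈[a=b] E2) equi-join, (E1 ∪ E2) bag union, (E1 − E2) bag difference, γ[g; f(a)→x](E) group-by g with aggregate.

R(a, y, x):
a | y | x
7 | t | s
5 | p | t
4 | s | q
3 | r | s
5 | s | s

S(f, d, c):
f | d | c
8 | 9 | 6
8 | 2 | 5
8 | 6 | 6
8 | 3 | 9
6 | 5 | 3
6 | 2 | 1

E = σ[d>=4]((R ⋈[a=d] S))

σ filters on d, owned by the right side.
E' = (R ⋈[a=d] σ[d>=4](S))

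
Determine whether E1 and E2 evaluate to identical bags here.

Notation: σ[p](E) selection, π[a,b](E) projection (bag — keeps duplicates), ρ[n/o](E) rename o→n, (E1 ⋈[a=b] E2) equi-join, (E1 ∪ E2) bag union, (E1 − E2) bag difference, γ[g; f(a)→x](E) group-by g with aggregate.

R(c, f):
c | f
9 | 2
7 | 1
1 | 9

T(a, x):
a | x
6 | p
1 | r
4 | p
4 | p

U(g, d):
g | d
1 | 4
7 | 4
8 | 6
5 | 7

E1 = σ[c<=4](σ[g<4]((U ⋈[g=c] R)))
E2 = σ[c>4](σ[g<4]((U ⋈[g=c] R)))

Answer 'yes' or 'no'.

E1 per-node cardinality:
  U → 4
  R → 3
  (U ⋈[g=c] R) → 2
  σ[g<4]((U ⋈[g=c] R)) → 1
  σ[c<=4](σ[g<4]((U ⋈[g=c] R))) → 1
E2 per-node cardinality:
  U → 4
  R → 3
  (U ⋈[g=c] R) → 2
  σ[g<4]((U ⋈[g=c] R)) → 1
  σ[c>4](σ[g<4]((U ⋈[g=c] R))) → 0

E1 result:
g | d | c | f
1 | 4 | 1 | 9
E2 result:
g | d | c | f
(0 rows)
Witness: (1, 4, 1, 9) appears 1× in E1 but 0× in E2.

no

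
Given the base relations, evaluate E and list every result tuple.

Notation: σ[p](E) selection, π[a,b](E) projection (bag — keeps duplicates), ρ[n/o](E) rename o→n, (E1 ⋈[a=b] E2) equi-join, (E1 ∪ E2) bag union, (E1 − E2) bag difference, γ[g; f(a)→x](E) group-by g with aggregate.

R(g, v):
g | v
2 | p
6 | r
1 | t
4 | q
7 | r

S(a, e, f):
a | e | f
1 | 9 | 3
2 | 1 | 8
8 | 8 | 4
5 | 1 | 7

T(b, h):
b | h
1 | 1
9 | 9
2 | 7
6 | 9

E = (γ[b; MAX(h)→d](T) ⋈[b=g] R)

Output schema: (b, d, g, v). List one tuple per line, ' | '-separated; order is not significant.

Stepwise |·|:
  T → 4
  γ[b; MAX(h)→d](T) → 4
  R → 5
  (γ[b; MAX(h)→d](T) ⋈[b=g] R) → 3

== RESULT ==
b | d | g | v
1 | 1 | 1 | t
2 | 7 | 2 | p
6 | 9 | 6 | r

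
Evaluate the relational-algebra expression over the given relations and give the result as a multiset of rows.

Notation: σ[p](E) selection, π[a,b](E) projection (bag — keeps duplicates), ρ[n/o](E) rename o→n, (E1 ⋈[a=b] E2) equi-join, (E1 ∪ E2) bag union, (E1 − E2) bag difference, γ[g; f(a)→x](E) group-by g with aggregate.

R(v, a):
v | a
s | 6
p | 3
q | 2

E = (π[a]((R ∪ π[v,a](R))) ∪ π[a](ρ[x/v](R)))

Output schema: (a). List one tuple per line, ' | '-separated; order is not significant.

Stepwise |·|:
  R → 3
  R → 3
  π[v,a](R) → 3
  (R ∪ π[v,a](R)) → 6
  π[a]((R ∪ π[v,a](R))) → 6
  R → 3
  ρ[x/v](R) → 3
  π[a](ρ[x/v](R)) → 3
  (π[a]((R ∪ π[v,a](R))) ∪ π[a](ρ[x/v](R))) → 9

== RESULT ==
a
2
2
2
3
3
3
6
6
6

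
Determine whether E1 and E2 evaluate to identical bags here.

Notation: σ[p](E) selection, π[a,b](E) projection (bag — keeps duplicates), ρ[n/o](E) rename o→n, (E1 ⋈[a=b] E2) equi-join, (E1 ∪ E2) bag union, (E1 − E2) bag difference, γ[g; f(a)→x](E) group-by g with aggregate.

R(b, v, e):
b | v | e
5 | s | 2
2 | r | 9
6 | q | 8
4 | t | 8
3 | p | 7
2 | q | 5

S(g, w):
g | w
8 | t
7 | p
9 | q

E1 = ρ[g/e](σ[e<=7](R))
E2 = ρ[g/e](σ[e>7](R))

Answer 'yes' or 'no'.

E1 subexpression sizes:
  R → 6
  σ[e<=7](R) → 3
  ρ[g/e](σ[e<=7](R)) → 3
E2 subexpression sizes:
  R → 6
  σ[e>7](R) → 3
  ρ[g/e](σ[e>7](R)) → 3

E1 result:
b | v | g
2 | q | 5
3 | p | 7
5 | s | 2
E2 result:
b | v | g
2 | r | 9
4 | t | 8
6 | q | 8
Witness: (6, 'q', 8) appears 0× in E1 but 1× in E2.

no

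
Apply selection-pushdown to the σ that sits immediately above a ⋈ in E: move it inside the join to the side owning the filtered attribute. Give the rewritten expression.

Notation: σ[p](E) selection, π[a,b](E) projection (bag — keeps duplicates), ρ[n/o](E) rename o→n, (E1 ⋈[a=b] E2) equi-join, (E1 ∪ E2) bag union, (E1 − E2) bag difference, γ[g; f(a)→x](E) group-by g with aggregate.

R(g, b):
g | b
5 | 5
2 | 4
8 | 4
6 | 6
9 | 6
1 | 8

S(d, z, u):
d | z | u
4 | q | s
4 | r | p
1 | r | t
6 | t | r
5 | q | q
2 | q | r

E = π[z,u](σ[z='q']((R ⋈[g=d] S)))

σ filters on z, owned by the right side.
E' = π[z,u]((R ⋈[g=d] σ[z='q'](S)))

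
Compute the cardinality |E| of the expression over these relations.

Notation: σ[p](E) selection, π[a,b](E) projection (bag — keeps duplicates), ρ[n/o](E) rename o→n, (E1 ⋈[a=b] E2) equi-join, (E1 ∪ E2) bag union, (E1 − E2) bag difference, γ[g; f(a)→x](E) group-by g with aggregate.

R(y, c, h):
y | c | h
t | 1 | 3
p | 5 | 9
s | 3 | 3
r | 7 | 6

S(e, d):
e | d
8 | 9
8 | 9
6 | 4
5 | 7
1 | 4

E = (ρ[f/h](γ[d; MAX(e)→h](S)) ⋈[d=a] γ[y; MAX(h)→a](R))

Per-node cardinality:
  S → 5
  γ[d; MAX(e)→h](S) → 3
  ρ[f/h](γ[d; MAX(e)→h](S)) → 3
  R → 4
  γ[y; MAX(h)→a](R) → 4
  (ρ[f/h](γ[d; MAX(e)→h](S)) ⋈[d=a] γ[y; MAX(h)→a](R)) → 1

|E| = 1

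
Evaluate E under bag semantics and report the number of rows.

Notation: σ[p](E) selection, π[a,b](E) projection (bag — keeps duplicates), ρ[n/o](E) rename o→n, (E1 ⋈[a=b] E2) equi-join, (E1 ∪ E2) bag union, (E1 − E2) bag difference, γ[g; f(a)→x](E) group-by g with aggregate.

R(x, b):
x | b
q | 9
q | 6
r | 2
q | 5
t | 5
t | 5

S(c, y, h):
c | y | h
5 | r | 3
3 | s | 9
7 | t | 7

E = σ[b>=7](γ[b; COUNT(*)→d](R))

Row counts bottom-up:
  R → 6
  γ[b; COUNT(*)→d](R) → 4
  σ[b>=7](γ[b; COUNT(*)→d](R)) → 1

|E| = 1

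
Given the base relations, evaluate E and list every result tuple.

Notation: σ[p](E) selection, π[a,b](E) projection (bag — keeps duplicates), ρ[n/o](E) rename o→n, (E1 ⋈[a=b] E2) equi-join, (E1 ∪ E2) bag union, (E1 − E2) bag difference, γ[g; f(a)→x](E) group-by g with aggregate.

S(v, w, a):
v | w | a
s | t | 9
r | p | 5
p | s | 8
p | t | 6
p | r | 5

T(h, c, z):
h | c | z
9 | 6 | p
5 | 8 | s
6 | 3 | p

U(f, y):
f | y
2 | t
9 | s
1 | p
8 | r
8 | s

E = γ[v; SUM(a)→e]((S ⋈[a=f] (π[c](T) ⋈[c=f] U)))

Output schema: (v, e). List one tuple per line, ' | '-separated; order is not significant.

Row counts bottom-up:
  S → 5
  T → 3
  π[c](T) → 3
  U → 5
  (π[c](T) ⋈[c=f] U) → 2
  (S ⋈[a=f] (π[c](T) ⋈[c=f] U)) → 2
  γ[v; SUM(a)→e]((S ⋈[a=f] (π[c](T) ⋈[c=f] U))) → 1

== RESULT ==
v | e
p | 16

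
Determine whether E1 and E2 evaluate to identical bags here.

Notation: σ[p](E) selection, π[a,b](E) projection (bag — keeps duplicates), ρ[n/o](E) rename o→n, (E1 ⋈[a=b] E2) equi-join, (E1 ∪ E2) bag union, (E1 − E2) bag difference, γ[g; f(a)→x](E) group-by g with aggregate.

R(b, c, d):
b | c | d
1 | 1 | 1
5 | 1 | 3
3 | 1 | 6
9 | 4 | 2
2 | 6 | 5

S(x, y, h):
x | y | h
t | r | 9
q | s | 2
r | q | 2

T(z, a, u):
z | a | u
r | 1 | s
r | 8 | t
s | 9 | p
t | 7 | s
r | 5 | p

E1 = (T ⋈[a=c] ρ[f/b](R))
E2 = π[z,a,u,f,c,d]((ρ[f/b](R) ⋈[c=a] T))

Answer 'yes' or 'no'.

E1 subexpression sizes:
  T → 5
  R → 5
  ρ[f/b](R) → 5
  (T ⋈[a=c] ρ[f/b](R)) → 3
E2 subexpression sizes:
  R → 5
  ρ[f/b](R) → 5
  T → 5
  (ρ[f/b](R) ⋈[c=a] T) → 3
  π[z,a,u,f,c,d]((ρ[f/b](R) ⋈[c=a] T)) → 3

E1 and E2 produce the same multiset:
z | a | u | f | c | d
r | 1 | s | 1 | 1 | 1
r | 1 | s | 3 | 1 | 6
r | 1 | s | 5 | 1 | 3

yes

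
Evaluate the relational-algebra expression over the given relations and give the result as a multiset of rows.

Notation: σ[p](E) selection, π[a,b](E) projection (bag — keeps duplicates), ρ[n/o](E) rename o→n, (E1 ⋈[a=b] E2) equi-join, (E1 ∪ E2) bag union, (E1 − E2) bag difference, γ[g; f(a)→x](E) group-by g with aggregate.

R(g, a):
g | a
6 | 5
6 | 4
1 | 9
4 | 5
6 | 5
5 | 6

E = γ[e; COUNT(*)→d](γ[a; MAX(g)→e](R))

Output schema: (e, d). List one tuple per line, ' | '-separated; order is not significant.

Row counts bottom-up:
  R → 6
  γ[a; MAX(g)→e](R) → 4
  γ[e; COUNT(*)→d](γ[a; MAX(g)→e](R)) → 3

== RESULT ==
e | d
1 | 1
5 | 1
6 | 2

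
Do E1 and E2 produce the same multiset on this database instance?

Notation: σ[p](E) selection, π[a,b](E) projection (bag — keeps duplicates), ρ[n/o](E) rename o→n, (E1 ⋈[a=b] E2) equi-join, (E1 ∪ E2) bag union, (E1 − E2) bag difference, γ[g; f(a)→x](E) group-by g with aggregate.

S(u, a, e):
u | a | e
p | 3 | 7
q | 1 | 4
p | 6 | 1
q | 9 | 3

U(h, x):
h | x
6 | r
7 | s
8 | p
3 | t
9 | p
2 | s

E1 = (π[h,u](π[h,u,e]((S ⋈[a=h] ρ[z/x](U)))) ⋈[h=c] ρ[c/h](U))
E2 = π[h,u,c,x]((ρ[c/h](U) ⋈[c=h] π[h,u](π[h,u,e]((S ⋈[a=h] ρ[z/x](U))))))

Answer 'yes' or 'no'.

E1 subexpression sizes:
  S → 4
  U → 6
  ρ[z/x](U) → 6
  (S ⋈[a=h] ρ[z/x](U)) → 3
  π[h,u,e]((S ⋈[a=h] ρ[z/x](U))) → 3
  π[h,u](π[h,u,e]((S ⋈[a=h] ρ[z/x](U)))) → 3
  U → 6
  ρ[c/h](U) → 6
  (π[h,u](π[h,u,e]((S ⋈[a=h] ρ[z/x](U)))) ⋈[h=c] ρ[c/h](U)) → 3
E2 subexpression sizes:
  U → 6
  ρ[c/h](U) → 6
  S → 4
  U → 6
  ρ[z/x](U) → 6
  (S ⋈[a=h] ρ[z/x](U)) → 3
  π[h,u,e]((S ⋈[a=h] ρ[z/x](U))) → 3
  π[h,u](π[h,u,e]((S ⋈[a=h] ρ[z/x](U)))) → 3
  (ρ[c/h](U) ⋈[c=h] π[h,u](π[h,u,e]((S ⋈[a=h] ρ[z/x](U))))) → 3
  π[h,u,c,x]((ρ[c/h](U) ⋈[c=h] π[h,u](π[h,u,e]((S ⋈[a=h] ρ[z/x](U)))))) → 3

E1 and E2 produce the same multiset:
h | u | c | x
3 | p | 3 | t
6 | p | 6 | r
9 | q | 9 | p

yes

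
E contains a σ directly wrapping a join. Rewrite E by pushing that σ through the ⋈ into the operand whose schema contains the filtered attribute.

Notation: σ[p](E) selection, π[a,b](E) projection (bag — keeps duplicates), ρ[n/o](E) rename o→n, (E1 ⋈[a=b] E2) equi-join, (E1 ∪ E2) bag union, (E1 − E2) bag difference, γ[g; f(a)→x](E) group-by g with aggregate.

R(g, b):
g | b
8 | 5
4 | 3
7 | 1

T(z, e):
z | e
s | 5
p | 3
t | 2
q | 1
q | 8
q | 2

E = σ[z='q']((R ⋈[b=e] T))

σ filters on z, owned by the right side.
E' = (R ⋈[b=e] σ[z='q'](T))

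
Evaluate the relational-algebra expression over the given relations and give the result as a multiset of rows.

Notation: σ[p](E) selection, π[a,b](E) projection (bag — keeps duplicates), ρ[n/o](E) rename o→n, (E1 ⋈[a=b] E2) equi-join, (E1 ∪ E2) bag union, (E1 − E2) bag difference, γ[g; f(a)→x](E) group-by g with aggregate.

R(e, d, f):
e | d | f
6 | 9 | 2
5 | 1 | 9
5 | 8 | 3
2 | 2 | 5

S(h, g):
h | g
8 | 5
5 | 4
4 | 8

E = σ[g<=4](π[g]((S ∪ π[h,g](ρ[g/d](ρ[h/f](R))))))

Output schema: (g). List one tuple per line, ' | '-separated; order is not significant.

Per-node cardinality:
  S → 3
  R → 4
  ρ[h/f](R) → 4
  ρ[g/d](ρ[h/f](R)) → 4
  π[h,g](ρ[g/d](ρ[h/f](R))) → 4
  (S ∪ π[h,g](ρ[g/d](ρ[h/f](R)))) → 7
  π[g]((S ∪ π[h,g](ρ[g/d](ρ[h/f](R))))) → 7
  σ[g<=4](π[g]((S ∪ π[h,g](ρ[g/d](ρ[h/f](R)))))) → 3

== RESULT ==
g
1
2
4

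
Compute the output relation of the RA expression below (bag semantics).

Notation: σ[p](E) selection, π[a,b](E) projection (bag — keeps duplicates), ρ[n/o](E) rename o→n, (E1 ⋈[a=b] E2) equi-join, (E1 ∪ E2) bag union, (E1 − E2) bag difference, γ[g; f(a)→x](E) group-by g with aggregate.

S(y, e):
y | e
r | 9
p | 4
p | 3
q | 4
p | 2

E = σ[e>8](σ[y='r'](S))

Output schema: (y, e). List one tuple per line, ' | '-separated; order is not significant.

Per-node cardinality:
  S → 5
  σ[y='r'](S) → 1
  σ[e>8](σ[y='r'](S)) → 1

== RESULT ==
y | e
r | 9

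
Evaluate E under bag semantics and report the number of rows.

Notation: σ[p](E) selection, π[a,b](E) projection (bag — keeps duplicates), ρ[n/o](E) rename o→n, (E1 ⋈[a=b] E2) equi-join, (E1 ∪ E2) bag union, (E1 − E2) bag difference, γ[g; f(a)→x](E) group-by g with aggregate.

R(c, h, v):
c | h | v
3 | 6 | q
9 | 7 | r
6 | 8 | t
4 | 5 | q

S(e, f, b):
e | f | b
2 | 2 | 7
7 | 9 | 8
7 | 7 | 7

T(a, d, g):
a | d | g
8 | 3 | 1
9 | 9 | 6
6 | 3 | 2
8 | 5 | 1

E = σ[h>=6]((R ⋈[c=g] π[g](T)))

Row counts bottom-up:
  R → 4
  T → 4
  π[g](T) → 4
  (R ⋈[c=g] π[g](T)) → 1
  σ[h>=6]((R ⋈[c=g] π[g](T))) → 1

|E| = 1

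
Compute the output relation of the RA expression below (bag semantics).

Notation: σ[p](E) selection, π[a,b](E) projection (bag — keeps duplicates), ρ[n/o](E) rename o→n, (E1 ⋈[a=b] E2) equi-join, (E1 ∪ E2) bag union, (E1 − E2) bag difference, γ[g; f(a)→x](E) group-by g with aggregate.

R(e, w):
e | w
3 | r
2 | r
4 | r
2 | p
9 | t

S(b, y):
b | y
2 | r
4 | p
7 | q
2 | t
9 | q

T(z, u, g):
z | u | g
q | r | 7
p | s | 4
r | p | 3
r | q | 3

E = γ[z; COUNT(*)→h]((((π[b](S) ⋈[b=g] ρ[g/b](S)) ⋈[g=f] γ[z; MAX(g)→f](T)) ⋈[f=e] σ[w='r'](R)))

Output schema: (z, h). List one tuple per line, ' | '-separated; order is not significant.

Per-node cardinality:
  S → 5
  π[b](S) → 5
  S → 5
  ρ[g/b](S) → 5
  (π[b](S) ⋈[b=g] ρ[g/b](S)) → 7
  T → 4
  γ[z; MAX(g)→f](T) → 3
  ((π[b](S) ⋈[b=g] ρ[g/b](S)) ⋈[g=f] γ[z; MAX(g)→f](T)) → 2
  R → 5
  σ[w='r'](R) → 3
  (((π[b](S) ⋈[b=g] ρ[g/b](S)) ⋈[g=f] γ[z; MAX(g)→f](T)) ⋈[f=e] σ[w='r'](R)) → 1
  γ[z; COUNT(*)→h]((((π[b](S) ⋈[b=g] ρ[g/b](S)) ⋈[g=f] γ[z; MAX(g)→f](T)) ⋈[f=e] σ[w='r'](R))) → 1

== RESULT ==
z | h
p | 1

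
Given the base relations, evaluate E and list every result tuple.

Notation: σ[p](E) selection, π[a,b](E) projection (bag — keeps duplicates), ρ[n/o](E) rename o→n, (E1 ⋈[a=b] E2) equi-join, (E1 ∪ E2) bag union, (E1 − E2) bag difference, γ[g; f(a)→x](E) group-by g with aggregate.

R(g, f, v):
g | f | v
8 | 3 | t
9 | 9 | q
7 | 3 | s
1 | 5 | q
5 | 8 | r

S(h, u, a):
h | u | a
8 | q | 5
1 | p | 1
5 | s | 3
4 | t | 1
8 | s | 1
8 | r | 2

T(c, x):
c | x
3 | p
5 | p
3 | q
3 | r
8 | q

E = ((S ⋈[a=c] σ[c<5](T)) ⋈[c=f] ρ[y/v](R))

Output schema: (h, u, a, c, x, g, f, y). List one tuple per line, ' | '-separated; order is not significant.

Subexpression sizes:
  S → 6
  T → 5
  σ[c<5](T) → 3
  (S ⋈[a=c] σ[c<5](T)) → 3
  R → 5
  ρ[y/v](R) → 5
  ((S ⋈[a=c] σ[c<5](T)) ⋈[c=f] ρ[y/v](R)) → 6

== RESULT ==
h | u | a | c | x | g | f | y
5 | s | 3 | 3 | p | 7 | 3 | s
5 | s | 3 | 3 | p | 8 | 3 | t
5 | s | 3 | 3 | q | 7 | 3 | s
5 | s | 3 | 3 | q | 8 | 3 | t
5 | s | 3 | 3 | r | 7 | 3 | s
5 | s | 3 | 3 | r | 8 | 3 | t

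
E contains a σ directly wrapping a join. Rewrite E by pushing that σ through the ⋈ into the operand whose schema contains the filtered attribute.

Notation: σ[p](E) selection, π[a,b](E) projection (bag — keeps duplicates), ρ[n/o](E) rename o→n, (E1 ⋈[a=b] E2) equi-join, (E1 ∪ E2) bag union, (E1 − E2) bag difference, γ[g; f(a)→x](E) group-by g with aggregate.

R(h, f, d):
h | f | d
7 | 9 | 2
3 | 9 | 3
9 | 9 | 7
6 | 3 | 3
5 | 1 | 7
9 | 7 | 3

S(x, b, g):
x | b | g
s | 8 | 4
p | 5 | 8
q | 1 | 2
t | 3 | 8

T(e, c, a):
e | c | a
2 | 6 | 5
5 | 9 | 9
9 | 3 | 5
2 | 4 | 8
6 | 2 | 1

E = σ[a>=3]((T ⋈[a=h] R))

σ filters on a, owned by the left side.
E' = (σ[a>=3](T) ⋈[a=h] R)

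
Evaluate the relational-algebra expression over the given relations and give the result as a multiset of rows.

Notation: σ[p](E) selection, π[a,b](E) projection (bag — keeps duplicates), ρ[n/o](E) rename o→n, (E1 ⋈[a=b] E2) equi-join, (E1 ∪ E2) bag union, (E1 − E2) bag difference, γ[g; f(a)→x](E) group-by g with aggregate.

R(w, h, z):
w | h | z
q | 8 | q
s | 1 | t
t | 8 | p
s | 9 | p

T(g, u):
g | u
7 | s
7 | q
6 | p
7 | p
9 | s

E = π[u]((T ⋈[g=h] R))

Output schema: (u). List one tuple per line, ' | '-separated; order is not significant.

Subexpression sizes:
  T → 5
  R → 4
  (T ⋈[g=h] R) → 1
  π[u]((T ⋈[g=h] R)) → 1

== RESULT ==
u
s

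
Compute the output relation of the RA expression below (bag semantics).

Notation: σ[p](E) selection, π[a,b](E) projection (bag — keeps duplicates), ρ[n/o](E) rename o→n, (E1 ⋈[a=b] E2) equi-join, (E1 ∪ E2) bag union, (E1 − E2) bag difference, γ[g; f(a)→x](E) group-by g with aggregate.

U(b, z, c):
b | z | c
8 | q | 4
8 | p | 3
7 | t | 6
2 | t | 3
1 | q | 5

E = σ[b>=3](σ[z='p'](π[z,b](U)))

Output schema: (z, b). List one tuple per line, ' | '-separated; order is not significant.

Row counts bottom-up:
  U → 5
  π[z,b](U) → 5
  σ[z='p'](π[z,b](U)) → 1
  σ[b>=3](σ[z='p'](π[z,b](U))) → 1

== RESULT ==
z | b
p | 8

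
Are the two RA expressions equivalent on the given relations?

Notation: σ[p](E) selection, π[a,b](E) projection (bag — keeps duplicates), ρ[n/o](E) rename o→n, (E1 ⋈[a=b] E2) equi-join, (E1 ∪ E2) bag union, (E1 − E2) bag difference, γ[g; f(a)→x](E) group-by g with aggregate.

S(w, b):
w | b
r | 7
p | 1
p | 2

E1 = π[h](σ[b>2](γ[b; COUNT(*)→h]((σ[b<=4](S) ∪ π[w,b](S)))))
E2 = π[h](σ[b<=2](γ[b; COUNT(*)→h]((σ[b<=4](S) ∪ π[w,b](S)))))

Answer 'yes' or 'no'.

E1 per-node cardinality:
  S → 3
  σ[b<=4](S) → 2
  S → 3
  π[w,b](S) → 3
  (σ[b<=4](S) ∪ π[w,b](S)) → 5
  γ[b; COUNT(*)→h]((σ[b<=4](S) ∪ π[w,b](S))) → 3
  σ[b>2](γ[b; COUNT(*)→h]((σ[b<=4](S) ∪ π[w,b](S)))) → 1
  π[h](σ[b>2](γ[b; COUNT(*)→h]((σ[b<=4](S) ∪ π[w,b](S))))) → 1
E2 per-node cardinality:
  S → 3
  σ[b<=4](S) → 2
  S → 3
  π[w,b](S) → 3
  (σ[b<=4](S) ∪ π[w,b](S)) → 5
  γ[b; COUNT(*)→h]((σ[b<=4](S) ∪ π[w,b](S))) → 3
  σ[b<=2](γ[b; COUNT(*)→h]((σ[b<=4](S) ∪ π[w,b](S)))) → 2
  π[h](σ[b<=2](γ[b; COUNT(*)→h]((σ[b<=4](S) ∪ π[w,b](S))))) → 2

E1 result:
h
1
E2 result:
h
2
2
Witness: (1,) appears 1× in E1 but 0× in E2.

no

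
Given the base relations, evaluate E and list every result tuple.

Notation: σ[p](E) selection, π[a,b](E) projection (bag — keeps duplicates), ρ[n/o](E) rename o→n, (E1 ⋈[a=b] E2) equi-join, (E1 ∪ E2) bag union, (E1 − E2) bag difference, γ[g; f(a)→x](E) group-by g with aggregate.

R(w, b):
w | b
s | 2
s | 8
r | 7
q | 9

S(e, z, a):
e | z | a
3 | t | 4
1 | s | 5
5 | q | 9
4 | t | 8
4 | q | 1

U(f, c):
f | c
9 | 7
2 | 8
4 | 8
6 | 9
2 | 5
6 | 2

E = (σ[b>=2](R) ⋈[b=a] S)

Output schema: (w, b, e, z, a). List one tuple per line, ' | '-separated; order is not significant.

Subexpression sizes:
  R → 4
  σ[b>=2](R) → 4
  S → 5
  (σ[b>=2](R) ⋈[b=a] S) → 2

== RESULT ==
w | b | e | z | a
q | 9 | 5 | q | 9
s | 8 | 4 | t | 8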